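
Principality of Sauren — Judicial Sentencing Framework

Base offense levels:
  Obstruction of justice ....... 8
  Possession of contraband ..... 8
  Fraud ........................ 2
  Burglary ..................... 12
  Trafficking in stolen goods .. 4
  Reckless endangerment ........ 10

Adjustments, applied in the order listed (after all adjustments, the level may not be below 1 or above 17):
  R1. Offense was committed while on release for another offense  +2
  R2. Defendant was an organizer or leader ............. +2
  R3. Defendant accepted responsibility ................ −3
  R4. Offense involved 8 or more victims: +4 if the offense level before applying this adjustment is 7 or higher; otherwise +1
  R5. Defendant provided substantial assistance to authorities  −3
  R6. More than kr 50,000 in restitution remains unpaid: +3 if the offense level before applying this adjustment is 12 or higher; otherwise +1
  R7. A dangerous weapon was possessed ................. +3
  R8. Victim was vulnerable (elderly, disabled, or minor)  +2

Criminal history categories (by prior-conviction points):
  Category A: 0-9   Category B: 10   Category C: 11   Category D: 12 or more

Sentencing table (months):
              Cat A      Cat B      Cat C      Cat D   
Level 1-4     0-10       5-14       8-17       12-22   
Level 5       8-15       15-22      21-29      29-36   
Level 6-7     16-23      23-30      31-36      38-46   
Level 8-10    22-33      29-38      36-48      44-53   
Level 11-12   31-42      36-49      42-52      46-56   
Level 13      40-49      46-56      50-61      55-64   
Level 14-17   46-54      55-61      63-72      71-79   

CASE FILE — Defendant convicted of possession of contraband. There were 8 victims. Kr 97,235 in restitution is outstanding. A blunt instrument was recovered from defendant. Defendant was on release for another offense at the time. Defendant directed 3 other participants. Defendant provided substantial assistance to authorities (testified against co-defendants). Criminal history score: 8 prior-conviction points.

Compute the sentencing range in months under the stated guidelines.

Base offense level for possession of contraband: 8.
R1 applies: 8 + 2 = 10.
R2 applies: 10 + 2 = 12.
R4 applies (level before this adjustment is 12 ≥ 7, so +4): 12 + 4 = 16.
R5 applies: 16 − 3 = 13.
R6 applies (level before this adjustment is 13 ≥ 12, so +3): 13 + 3 = 16.
R7 applies: 16 + 3 = 19.
R8 does not apply.
Level 19 exceeds the maximum of 17; capped at 17.
Final offense level: 17.
Criminal history: 8 prior points → Category A (0-9).
Level 17 falls in the 14-17 band.
Grid: Level 14-17 × Category A = 46-54 months.

46-54 months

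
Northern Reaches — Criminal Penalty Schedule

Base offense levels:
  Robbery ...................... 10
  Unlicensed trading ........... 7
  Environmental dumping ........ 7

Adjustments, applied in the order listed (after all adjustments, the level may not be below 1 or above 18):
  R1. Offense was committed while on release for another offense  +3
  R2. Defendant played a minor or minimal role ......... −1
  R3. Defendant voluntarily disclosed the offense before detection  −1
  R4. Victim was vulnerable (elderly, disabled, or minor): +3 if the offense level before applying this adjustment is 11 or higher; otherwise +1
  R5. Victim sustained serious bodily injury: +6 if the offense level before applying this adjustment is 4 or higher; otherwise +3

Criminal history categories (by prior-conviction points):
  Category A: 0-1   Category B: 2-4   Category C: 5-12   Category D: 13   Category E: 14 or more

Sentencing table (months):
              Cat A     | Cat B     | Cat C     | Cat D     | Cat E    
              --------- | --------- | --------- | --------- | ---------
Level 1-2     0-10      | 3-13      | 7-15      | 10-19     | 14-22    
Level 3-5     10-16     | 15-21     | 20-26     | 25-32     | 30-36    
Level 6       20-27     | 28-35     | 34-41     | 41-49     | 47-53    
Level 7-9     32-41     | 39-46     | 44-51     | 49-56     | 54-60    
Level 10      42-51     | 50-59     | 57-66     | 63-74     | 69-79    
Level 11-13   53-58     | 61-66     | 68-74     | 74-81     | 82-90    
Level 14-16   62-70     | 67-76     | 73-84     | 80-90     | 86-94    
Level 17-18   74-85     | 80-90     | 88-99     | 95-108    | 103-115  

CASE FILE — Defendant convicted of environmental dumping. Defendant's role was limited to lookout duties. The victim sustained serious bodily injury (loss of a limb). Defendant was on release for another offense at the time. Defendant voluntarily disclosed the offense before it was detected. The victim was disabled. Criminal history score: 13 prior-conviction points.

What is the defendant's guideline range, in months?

Base offense level for environmental dumping: 7.
R1 applies: 7 + 3 = 10.
R2 applies: 10 − 1 = 9.
R3 applies: 9 − 1 = 8.
R4 applies (level before this adjustment is 8 < 11, so +1): 8 + 1 = 9.
R5 applies (level before this adjustment is 9 ≥ 4, so +6): 9 + 6 = 15.
Final offense level: 15.
Criminal history: 13 prior points → Category D (13).
Level 15 falls in the 14-16 band.
Grid: Level 14-16 × Category D = 80-90 months.

80-90 months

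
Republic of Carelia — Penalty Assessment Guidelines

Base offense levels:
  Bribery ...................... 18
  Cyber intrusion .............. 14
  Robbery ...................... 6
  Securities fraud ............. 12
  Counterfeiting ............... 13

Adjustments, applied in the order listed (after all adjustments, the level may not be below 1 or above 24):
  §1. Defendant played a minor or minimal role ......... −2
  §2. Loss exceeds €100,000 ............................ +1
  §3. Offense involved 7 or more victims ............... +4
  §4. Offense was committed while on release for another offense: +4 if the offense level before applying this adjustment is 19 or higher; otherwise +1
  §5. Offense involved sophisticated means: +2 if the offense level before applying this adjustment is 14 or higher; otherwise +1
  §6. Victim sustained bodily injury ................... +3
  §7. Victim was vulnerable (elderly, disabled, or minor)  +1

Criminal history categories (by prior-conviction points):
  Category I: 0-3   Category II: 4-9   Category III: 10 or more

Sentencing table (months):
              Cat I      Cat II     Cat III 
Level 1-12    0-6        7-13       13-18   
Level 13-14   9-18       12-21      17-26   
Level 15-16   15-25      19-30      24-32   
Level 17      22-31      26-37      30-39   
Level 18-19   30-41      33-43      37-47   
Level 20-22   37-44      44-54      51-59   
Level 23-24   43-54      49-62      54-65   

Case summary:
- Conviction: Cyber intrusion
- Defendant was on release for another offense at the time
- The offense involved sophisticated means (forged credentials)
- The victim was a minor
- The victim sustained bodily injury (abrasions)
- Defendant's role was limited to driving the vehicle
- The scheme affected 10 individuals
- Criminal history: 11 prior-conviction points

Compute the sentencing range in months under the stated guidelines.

Base offense level for cyber intrusion: 14.
§1 applies: 14 − 2 = 12.
§3 applies: 12 + 4 = 16.
§4 applies (level before this adjustment is 16 < 19, so +1): 16 + 1 = 17.
§5 applies (level before this adjustment is 17 ≥ 14, so +2): 17 + 2 = 19.
§6 applies: 19 + 3 = 22.
§7 applies: 22 + 1 = 23.
Final offense level: 23.
Criminal history: 11 prior points → Category III (10+).
Level 23 falls in the 23-24 band.
Grid: Level 23-24 × Category III = 54-65 months.

54-65 months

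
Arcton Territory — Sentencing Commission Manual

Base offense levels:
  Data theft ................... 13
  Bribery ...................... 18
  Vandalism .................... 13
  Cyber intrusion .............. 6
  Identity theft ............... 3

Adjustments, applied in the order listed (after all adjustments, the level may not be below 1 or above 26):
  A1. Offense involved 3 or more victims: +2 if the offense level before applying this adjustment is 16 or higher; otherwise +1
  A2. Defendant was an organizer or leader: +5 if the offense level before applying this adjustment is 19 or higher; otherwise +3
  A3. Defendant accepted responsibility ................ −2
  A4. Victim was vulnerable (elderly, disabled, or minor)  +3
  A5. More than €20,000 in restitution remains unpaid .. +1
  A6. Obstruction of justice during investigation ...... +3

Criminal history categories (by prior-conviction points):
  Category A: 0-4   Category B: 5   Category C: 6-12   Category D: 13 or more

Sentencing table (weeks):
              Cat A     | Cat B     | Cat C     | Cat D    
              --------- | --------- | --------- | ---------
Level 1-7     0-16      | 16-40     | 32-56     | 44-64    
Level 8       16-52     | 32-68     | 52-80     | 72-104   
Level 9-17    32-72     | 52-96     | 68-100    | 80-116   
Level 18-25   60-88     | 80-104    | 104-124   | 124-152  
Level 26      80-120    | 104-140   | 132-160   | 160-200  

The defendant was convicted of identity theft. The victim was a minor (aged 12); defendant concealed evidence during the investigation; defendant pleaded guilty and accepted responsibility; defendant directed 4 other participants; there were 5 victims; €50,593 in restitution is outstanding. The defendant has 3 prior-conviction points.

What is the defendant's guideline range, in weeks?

Base offense level for identity theft: 3.
A1 applies (level before this adjustment is 3 < 16, so +1): 3 + 1 = 4.
A2 applies (level before this adjustment is 4 < 19, so +3): 4 + 3 = 7.
A3 applies: 7 − 2 = 5.
A4 applies: 5 + 3 = 8.
A5 applies: 8 + 1 = 9.
A6 applies: 9 + 3 = 12.
Final offense level: 12.
Criminal history: 3 prior points → Category A (0-4).
Level 12 falls in the 9-17 band.
Grid: Level 9-17 × Category A = 32-72 weeks.

32-72 weeks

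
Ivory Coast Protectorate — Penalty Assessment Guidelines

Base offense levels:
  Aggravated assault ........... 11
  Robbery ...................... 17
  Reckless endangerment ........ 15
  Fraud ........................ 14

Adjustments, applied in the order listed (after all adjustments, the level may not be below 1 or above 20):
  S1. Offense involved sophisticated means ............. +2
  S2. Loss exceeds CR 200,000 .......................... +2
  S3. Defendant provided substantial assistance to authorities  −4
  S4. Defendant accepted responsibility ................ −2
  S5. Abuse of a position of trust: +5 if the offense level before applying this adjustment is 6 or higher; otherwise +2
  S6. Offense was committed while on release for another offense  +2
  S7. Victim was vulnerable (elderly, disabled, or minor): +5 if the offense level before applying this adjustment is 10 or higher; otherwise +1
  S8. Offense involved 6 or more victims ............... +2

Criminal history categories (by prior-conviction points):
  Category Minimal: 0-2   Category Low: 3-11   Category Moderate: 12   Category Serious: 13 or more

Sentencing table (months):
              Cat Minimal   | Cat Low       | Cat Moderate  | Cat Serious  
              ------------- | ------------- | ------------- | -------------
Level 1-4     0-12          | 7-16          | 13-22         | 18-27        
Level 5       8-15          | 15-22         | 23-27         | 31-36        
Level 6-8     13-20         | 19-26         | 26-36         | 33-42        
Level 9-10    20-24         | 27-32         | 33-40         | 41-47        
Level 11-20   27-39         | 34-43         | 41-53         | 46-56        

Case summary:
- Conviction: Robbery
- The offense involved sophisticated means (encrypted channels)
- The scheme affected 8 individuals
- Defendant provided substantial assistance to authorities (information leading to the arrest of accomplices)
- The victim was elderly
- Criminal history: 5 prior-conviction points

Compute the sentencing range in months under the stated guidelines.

34-43 months

Base offense level for robbery: 17.
S1 applies: 17 + 2 = 19.
S2 does not apply.
S3 applies: 19 − 4 = 15.
S5 does not apply.
S7 applies (level before this adjustment is 15 ≥ 10, so +5): 15 + 5 = 20.
S8 applies: 20 + 2 = 22.
Level 22 exceeds the maximum of 20; capped at 20.
Final offense level: 20.
Criminal history: 5 prior points → Category Low (3-11).
Level 20 falls in the 11-20 band.
Grid: Level 11-20 × Category Low = 34-43 months.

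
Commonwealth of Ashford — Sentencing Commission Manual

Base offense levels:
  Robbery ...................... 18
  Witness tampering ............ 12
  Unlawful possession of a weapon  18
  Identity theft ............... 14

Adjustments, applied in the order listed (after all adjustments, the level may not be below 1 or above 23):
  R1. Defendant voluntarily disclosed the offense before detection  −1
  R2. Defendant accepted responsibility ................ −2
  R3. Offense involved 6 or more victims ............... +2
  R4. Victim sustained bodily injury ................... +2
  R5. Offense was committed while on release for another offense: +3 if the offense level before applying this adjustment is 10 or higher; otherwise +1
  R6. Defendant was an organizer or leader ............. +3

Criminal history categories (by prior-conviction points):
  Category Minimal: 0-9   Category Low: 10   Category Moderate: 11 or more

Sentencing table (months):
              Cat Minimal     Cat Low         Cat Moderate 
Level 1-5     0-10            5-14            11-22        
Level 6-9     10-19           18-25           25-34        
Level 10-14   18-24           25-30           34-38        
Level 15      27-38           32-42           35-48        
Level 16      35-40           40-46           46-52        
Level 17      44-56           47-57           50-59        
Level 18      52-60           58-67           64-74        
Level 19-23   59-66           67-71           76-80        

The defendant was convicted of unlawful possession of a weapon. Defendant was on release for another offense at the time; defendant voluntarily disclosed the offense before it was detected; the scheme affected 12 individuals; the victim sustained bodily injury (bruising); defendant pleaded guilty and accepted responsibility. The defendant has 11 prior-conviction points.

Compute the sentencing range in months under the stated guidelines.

76-80 months

Base offense level for unlawful possession of a weapon: 18.
R1 applies: 18 − 1 = 17.
R2 applies: 17 − 2 = 15.
R3 applies: 15 + 2 = 17.
R4 applies: 17 + 2 = 19.
R5 applies (level before this adjustment is 19 ≥ 10, so +3): 19 + 3 = 22.
R6 does not apply.
Final offense level: 22.
Criminal history: 11 prior points → Category Moderate (11+).
Level 22 falls in the 19-23 band.
Grid: Level 19-23 × Category Moderate = 76-80 months.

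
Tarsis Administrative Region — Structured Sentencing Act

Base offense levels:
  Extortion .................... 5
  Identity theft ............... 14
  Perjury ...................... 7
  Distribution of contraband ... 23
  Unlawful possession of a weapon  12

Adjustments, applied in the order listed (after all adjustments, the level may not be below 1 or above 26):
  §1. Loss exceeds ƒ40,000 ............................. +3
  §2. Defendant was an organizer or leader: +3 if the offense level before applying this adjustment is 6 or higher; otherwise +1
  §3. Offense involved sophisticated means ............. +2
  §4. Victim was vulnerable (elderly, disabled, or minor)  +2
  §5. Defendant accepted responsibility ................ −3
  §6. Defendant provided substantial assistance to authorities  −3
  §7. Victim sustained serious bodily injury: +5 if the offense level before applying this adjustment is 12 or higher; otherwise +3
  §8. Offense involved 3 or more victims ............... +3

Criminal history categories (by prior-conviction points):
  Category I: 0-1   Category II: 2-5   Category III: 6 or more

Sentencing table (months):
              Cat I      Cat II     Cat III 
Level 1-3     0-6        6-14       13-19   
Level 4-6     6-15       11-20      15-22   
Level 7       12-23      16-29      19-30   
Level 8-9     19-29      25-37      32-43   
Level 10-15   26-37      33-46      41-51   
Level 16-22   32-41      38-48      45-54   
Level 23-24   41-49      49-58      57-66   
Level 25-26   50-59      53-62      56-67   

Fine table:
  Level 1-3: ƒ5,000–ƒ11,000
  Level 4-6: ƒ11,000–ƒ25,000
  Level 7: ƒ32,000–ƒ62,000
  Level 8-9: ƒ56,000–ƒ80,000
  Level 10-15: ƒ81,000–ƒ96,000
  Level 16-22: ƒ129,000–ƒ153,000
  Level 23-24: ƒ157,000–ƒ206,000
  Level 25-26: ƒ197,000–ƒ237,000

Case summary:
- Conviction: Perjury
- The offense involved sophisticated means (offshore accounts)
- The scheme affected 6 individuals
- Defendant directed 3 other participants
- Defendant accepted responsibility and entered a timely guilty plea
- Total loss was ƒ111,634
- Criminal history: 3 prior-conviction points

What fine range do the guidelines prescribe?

ƒ81,000–ƒ96,000

Base offense level for perjury: 7.
§1 applies: 7 + 3 = 10.
§2 applies (level before this adjustment is 10 ≥ 6, so +3): 10 + 3 = 13.
§3 applies: 13 + 2 = 15.
§5 applies: 15 − 3 = 12.
§6 does not apply.
§8 applies: 12 + 3 = 15.
Final offense level: 15.
Level 15 falls in the 10-15 band.
Fine table: Level 10-15 → ƒ81,000–ƒ96,000.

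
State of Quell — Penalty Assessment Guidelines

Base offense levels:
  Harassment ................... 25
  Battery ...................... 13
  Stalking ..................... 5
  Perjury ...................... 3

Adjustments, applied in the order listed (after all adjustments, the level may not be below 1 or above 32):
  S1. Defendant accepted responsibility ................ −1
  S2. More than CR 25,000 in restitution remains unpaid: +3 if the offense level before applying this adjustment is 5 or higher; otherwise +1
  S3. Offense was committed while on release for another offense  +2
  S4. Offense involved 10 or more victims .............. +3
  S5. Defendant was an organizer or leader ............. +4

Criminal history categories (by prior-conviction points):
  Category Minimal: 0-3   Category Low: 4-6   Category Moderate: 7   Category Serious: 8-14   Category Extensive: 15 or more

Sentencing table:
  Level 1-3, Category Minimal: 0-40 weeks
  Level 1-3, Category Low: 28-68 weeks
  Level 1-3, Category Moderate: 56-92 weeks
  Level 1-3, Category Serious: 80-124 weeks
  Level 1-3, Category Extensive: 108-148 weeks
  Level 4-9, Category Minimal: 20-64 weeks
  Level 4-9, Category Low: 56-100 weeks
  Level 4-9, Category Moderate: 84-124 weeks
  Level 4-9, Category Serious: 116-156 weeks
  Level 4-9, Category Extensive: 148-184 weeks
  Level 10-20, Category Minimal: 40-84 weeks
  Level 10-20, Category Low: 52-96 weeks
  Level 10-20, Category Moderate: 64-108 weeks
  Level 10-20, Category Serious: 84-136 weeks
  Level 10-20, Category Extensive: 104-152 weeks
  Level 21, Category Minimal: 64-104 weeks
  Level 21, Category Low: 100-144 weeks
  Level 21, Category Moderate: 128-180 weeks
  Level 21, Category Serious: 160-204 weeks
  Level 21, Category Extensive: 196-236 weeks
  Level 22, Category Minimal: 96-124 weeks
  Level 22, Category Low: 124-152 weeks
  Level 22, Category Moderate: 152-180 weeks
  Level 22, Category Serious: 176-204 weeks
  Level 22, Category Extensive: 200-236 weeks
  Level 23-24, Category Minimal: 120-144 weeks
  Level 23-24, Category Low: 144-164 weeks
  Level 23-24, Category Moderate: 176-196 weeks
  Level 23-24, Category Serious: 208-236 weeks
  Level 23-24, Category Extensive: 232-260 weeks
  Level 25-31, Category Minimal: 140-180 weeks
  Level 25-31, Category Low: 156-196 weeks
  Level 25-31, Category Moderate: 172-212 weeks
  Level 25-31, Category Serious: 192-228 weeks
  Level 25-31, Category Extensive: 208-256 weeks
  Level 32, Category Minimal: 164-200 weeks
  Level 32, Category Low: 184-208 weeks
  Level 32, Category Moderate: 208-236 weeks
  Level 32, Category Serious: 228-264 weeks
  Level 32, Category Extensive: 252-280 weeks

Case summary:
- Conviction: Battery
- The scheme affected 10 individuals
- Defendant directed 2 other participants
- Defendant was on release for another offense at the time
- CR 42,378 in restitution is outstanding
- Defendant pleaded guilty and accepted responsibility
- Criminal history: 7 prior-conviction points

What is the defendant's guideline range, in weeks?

176-196 weeks

Base offense level for battery: 13.
S1 applies: 13 − 1 = 12.
S2 applies (level before this adjustment is 12 ≥ 5, so +3): 12 + 3 = 15.
S3 applies: 15 + 2 = 17.
S4 applies: 17 + 3 = 20.
S5 applies: 20 + 4 = 24.
Final offense level: 24.
Criminal history: 7 prior points → Category Moderate (7).
Level 24 falls in the 23-24 band.
Grid: Level 23-24 × Category Moderate = 176-196 weeks.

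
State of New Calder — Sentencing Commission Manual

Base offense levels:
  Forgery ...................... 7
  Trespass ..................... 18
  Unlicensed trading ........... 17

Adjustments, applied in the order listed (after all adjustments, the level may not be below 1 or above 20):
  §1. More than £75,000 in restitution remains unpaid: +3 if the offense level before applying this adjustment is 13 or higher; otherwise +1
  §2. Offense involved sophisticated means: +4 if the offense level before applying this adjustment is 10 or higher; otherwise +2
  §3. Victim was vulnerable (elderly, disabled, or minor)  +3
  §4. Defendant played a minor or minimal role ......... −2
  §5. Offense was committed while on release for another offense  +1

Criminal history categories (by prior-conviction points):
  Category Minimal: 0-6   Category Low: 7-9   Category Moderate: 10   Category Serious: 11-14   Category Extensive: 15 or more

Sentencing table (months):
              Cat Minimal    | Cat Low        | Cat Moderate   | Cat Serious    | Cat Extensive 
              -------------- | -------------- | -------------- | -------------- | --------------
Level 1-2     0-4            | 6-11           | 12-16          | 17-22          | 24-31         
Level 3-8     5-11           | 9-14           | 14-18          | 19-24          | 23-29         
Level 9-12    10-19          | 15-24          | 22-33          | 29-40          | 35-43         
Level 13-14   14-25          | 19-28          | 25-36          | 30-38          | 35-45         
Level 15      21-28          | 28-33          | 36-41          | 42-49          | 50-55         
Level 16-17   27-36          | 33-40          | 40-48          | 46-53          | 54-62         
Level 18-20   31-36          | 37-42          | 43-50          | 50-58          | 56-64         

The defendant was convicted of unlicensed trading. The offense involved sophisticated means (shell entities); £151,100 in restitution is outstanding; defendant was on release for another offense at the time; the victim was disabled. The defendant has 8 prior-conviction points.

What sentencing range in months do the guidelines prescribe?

Base offense level for unlicensed trading: 17.
§1 applies (level before this adjustment is 17 ≥ 13, so +3): 17 + 3 = 20.
§2 applies (level before this adjustment is 20 ≥ 10, so +4): 20 + 4 = 24.
§3 applies: 24 + 3 = 27.
§5 applies: 27 + 1 = 28.
Level 28 exceeds the maximum of 20; capped at 20.
Final offense level: 20.
Criminal history: 8 prior points → Category Low (7-9).
Level 20 falls in the 18-20 band.
Grid: Level 18-20 × Category Low = 37-42 months.

37-42 months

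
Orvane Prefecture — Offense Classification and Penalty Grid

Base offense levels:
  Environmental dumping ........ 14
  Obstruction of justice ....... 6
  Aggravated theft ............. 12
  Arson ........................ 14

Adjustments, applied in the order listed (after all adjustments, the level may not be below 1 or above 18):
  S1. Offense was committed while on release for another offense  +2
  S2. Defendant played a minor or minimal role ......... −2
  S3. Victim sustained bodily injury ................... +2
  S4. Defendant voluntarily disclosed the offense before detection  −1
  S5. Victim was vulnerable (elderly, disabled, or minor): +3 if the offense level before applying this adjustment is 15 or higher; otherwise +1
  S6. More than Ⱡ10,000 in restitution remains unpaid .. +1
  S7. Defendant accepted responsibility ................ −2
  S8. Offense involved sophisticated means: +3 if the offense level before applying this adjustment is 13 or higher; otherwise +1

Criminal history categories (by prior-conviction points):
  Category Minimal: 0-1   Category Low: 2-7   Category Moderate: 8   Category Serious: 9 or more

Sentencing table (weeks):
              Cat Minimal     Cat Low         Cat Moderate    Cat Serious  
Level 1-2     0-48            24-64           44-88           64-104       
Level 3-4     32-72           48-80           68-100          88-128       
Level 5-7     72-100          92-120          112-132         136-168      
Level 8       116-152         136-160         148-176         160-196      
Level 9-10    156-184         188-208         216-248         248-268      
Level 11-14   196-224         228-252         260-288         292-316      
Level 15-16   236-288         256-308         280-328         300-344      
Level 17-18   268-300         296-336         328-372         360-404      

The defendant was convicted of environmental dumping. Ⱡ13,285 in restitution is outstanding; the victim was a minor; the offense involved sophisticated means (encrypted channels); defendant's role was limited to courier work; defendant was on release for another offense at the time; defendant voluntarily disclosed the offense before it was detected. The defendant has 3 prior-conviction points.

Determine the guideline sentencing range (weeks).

296-336 weeks

Base offense level for environmental dumping: 14.
S1 applies: 14 + 2 = 16.
S2 applies: 16 − 2 = 14.
S3 does not apply.
S4 applies: 14 − 1 = 13.
S5 applies (level before this adjustment is 13 < 15, so +1): 13 + 1 = 14.
S6 applies: 14 + 1 = 15.
S8 applies (level before this adjustment is 15 ≥ 13, so +3): 15 + 3 = 18.
Final offense level: 18.
Criminal history: 3 prior points → Category Low (2-7).
Level 18 falls in the 17-18 band.
Grid: Level 17-18 × Category Low = 296-336 weeks.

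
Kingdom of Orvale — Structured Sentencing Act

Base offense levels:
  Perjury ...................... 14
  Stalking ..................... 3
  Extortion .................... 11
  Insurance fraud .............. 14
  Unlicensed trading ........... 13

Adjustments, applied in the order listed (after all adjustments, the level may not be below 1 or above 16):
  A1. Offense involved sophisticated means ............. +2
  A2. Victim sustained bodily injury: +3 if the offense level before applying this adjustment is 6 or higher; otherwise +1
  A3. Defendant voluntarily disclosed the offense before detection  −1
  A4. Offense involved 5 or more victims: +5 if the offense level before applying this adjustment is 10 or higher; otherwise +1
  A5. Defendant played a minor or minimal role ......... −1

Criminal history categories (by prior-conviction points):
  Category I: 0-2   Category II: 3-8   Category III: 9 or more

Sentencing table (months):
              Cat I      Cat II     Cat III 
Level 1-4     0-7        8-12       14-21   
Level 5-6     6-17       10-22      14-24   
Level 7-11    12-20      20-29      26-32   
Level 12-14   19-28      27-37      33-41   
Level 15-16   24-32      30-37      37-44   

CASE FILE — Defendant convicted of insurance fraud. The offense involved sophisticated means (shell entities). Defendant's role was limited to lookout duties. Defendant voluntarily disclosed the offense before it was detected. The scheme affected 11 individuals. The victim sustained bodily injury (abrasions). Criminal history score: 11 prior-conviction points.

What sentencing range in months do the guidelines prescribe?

Base offense level for insurance fraud: 14.
A1 applies: 14 + 2 = 16.
A2 applies (level before this adjustment is 16 ≥ 6, so +3): 16 + 3 = 19.
A3 applies: 19 − 1 = 18.
A4 applies (level before this adjustment is 18 ≥ 10, so +5): 18 + 5 = 23.
A5 applies: 23 − 1 = 22.
Level 22 exceeds the maximum of 16; capped at 16.
Final offense level: 16.
Criminal history: 11 prior points → Category III (9+).
Level 16 falls in the 15-16 band.
Grid: Level 15-16 × Category III = 37-44 months.

37-44 months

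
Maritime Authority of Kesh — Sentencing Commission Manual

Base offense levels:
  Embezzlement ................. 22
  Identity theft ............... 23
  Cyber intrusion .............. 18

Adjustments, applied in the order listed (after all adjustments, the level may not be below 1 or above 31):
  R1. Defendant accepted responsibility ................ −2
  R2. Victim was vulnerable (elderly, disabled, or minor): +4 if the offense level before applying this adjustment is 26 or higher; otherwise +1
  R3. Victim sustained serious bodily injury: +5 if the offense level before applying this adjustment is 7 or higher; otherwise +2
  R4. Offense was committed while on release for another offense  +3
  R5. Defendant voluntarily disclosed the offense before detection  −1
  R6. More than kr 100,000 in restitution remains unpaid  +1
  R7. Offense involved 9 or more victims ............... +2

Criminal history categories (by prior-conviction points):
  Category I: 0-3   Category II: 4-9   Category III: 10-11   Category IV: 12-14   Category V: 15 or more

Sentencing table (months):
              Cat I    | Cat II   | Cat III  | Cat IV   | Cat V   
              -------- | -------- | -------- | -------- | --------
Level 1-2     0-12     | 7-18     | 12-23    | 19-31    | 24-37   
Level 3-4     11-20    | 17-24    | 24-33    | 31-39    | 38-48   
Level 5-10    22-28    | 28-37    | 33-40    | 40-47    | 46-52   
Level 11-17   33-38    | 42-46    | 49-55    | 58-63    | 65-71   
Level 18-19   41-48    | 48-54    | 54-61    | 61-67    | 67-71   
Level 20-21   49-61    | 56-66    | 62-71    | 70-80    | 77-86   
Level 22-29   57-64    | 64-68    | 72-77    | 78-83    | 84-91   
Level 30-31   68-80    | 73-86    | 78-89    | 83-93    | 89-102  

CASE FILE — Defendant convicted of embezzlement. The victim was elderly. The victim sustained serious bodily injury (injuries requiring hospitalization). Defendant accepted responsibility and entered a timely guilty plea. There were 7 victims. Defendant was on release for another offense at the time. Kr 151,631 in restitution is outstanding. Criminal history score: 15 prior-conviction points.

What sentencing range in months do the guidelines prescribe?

89-102 months

Base offense level for embezzlement: 22.
R1 applies: 22 − 2 = 20.
R2 applies (level before this adjustment is 20 < 26, so +1): 20 + 1 = 21.
R3 applies (level before this adjustment is 21 ≥ 7, so +5): 21 + 5 = 26.
R4 applies: 26 + 3 = 29.
R5 does not apply.
R6 applies: 29 + 1 = 30.
Final offense level: 30.
Criminal history: 15 prior points → Category V (15+).
Level 30 falls in the 30-31 band.
Grid: Level 30-31 × Category V = 89-102 months.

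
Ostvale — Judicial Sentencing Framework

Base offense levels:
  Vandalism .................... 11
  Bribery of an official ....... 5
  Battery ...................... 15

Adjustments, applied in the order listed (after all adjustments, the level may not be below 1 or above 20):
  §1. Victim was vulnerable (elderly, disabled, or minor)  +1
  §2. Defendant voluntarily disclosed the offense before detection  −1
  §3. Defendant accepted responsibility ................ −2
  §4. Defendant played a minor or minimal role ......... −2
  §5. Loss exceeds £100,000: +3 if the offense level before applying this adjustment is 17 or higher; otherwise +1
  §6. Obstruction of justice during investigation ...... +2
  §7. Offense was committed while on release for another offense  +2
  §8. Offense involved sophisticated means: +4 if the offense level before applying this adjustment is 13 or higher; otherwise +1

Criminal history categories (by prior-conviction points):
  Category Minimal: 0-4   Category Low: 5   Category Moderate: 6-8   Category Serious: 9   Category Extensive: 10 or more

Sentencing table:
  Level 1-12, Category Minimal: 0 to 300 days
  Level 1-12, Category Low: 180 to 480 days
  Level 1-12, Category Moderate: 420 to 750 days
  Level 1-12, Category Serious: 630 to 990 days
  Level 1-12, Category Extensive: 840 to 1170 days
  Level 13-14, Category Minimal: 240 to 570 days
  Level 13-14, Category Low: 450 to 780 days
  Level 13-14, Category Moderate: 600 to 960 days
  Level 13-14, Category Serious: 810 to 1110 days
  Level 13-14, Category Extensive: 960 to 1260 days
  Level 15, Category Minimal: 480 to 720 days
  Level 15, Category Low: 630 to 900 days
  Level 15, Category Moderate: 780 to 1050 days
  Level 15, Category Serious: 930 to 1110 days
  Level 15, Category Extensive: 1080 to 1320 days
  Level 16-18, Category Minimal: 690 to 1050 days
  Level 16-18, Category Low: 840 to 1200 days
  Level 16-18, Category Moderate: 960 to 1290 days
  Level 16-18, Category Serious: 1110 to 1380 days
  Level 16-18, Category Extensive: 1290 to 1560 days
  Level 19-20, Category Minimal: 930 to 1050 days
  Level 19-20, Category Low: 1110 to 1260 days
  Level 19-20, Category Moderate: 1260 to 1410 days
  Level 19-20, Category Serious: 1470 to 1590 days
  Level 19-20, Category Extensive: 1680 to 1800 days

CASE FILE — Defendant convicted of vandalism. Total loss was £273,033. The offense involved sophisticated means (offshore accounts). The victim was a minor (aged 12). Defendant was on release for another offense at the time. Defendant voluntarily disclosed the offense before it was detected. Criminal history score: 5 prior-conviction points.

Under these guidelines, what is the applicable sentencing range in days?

Base offense level for vandalism: 11.
§1 applies: 11 + 1 = 12.
§2 applies: 12 − 1 = 11.
§5 applies (level before this adjustment is 11 < 17, so +1): 11 + 1 = 12.
§7 applies: 12 + 2 = 14.
§8 applies (level before this adjustment is 14 ≥ 13, so +4): 14 + 4 = 18.
Final offense level: 18.
Criminal history: 5 prior points → Category Low (5).
Level 18 falls in the 16-18 band.
Grid: Level 16-18 × Category Low = 840-1200 days.

840-1200 days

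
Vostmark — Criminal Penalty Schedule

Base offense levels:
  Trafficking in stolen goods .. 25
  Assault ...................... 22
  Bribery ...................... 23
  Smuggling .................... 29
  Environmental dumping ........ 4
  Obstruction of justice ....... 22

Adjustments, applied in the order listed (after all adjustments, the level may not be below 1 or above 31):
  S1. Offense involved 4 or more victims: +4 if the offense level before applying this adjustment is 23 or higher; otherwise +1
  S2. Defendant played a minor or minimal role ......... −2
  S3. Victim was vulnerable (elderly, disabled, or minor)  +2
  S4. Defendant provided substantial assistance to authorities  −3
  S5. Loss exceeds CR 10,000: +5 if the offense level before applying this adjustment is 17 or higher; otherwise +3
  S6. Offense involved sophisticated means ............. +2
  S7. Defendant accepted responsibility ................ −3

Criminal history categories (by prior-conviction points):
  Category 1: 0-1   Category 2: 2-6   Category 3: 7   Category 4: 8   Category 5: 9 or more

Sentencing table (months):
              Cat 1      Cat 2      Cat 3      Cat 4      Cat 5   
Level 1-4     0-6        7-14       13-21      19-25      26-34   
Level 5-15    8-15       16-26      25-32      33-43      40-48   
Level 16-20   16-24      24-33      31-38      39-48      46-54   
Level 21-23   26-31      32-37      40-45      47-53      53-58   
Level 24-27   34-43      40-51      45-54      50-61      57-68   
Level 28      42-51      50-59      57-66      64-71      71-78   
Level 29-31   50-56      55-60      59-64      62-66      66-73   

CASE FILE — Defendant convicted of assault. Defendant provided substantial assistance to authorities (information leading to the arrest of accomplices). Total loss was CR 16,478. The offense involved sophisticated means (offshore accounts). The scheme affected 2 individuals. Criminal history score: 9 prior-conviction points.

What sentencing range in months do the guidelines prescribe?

Base offense level for assault: 22.
S1 does not apply.
S3 does not apply.
S4 applies: 22 − 3 = 19.
S5 applies (level before this adjustment is 19 ≥ 17, so +5): 19 + 5 = 24.
S6 applies: 24 + 2 = 26.
Final offense level: 26.
Criminal history: 9 prior points → Category 5 (9+).
Level 26 falls in the 24-27 band.
Grid: Level 24-27 × Category 5 = 57-68 months.

57-68 months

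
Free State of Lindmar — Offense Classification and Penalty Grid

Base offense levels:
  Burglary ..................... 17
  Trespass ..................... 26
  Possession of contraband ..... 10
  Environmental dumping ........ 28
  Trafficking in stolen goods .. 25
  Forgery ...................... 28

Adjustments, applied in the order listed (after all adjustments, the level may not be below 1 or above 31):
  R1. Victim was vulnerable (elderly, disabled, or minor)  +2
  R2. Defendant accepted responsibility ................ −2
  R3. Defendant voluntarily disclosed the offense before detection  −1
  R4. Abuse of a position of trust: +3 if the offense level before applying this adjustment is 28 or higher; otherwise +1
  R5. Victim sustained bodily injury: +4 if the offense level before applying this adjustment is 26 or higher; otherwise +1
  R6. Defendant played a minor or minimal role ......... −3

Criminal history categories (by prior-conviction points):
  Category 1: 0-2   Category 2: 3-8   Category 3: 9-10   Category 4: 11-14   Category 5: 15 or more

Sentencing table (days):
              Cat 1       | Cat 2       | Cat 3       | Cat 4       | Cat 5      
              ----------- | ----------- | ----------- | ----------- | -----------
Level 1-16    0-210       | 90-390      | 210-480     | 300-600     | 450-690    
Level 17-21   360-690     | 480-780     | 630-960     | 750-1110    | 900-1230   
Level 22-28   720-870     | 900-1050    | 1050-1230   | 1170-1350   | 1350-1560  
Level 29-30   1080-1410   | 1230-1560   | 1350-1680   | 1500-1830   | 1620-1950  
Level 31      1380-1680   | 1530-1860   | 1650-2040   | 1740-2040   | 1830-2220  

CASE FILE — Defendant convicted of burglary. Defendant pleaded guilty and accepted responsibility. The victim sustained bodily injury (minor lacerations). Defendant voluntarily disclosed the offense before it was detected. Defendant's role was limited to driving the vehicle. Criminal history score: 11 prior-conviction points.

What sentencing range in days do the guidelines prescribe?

300-600 days

Base offense level for burglary: 17.
R1 does not apply.
R2 applies: 17 − 2 = 15.
R3 applies: 15 − 1 = 14.
R5 applies (level before this adjustment is 14 < 26, so +1): 14 + 1 = 15.
R6 applies: 15 − 3 = 12.
Final offense level: 12.
Criminal history: 11 prior points → Category 4 (11-14).
Level 12 falls in the 1-16 band.
Grid: Level 1-16 × Category 4 = 300-600 days.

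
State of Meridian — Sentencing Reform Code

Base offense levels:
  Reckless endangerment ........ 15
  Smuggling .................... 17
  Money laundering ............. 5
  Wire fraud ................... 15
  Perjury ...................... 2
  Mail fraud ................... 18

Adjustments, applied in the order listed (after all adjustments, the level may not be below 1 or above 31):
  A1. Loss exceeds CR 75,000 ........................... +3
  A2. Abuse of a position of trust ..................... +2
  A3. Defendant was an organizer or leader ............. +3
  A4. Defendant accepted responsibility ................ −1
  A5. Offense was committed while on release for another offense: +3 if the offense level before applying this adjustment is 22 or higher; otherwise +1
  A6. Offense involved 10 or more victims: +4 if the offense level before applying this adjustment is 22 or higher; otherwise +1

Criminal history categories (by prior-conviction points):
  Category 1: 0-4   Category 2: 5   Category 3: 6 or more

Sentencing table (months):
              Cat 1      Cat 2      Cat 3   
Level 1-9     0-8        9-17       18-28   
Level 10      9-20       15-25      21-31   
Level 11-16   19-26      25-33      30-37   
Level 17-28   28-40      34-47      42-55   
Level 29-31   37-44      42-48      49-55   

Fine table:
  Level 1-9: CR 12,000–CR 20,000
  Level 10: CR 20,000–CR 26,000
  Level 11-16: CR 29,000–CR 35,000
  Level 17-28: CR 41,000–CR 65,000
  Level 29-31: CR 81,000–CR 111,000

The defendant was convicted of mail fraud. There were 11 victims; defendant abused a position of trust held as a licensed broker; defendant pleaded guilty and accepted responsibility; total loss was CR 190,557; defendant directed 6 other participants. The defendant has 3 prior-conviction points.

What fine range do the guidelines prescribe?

Base offense level for mail fraud: 18.
A1 applies: 18 + 3 = 21.
A2 applies: 21 + 2 = 23.
A3 applies: 23 + 3 = 26.
A4 applies: 26 − 1 = 25.
A6 applies (level before this adjustment is 25 ≥ 22, so +4): 25 + 4 = 29.
Final offense level: 29.
Level 29 falls in the 29-31 band.
Fine table: Level 29-31 → CR 81,000–CR 111,000.

CR 81,000–CR 111,000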